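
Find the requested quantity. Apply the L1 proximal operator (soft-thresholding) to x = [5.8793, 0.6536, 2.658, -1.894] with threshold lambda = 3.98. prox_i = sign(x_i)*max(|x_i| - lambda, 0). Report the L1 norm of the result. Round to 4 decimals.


Soft-thresholding with lambda = 3.98:
prox(5.8793) = sign(5.8793)*max(|5.8793| - 3.98, 0) = 1.8993
prox(0.6536) = sign(0.6536)*max(|0.6536| - 3.98, 0) = 0.0
prox(2.658) = sign(2.658)*max(|2.658| - 3.98, 0) = 0.0
prox(-1.894) = sign(-1.894)*max(|-1.894| - 3.98, 0) = 0.0
prox(x) = [1.8993, 0.0, 0.0, 0.0]
||prox(x)||_1 = 1.8993 + 0.0 + 0.0 + 0.0 = 1.8993


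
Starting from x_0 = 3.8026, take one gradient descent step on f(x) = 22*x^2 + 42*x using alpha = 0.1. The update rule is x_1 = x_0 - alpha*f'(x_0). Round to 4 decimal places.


We compute the gradient at x_0 and apply the update.
f'(x) = 44*x + 42
f'(3.8026) = 44*3.8026 + 42 = 209.3144
x_1 = 3.8026 - 0.1*209.3144 = -17.1288


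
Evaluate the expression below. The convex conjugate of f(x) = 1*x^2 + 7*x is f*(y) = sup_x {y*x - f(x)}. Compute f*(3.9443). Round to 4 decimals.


f*(y) = sup_x {y*x - a*x^2 - b*x} = sup_x {(y-b)*x - a*x^2}
FOC: (y - b) - 2a*x = 0 => x* = (y - b)/(2a)
x* = (3.9443 - 7)/(2*1) = -1.5279
f*(3.9443) = (y-b)^2/(4a) = (3.9443 - 7)^2/(4*1)
= 9.3373/4 = 2.3343


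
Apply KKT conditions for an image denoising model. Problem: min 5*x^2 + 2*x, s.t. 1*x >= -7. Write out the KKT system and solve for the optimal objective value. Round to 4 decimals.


Step 1: Try lambda = 0 (constraint inactive).
Stationarity: 2*5*x + 2 = 0
x* = -2/(2*5) = -0.2
Check constraint: 1*-0.2 = -0.2 >= -7 -- satisfied.
Step 2: Compute optimal value.
f(x*) = 5*(-0.2)^2 + 2*(-0.2) = -0.2


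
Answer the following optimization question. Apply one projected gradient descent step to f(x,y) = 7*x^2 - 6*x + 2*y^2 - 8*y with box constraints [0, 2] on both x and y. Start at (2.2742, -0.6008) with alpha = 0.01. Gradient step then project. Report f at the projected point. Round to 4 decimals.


Step 1: Compute gradient at (2.2742, -0.6008).
grad_x = 2*7*2.2742 - 6 = 25.8388
grad_y = 2*2*-0.6008 - 8 = -10.4032
Step 2: Gradient step.
x_raw = 2.2742 - 0.01*25.8388 = 2.0158
y_raw = -0.6008 - 0.01*-10.4032 = -0.4968
Step 3: Project onto [0, 2].
x_proj = clip(2.0158) = 2.0
y_proj = clip(-0.4968) = 0.0
Step 4: Evaluate f.
f(2.0, 0.0) = 16.0


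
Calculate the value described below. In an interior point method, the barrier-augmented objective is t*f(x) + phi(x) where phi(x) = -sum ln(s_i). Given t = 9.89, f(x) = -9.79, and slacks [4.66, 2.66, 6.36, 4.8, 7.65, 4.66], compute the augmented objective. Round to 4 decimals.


Step 1: Compute log-barrier.
ln values: [1.539, 0.9783, 1.85, 1.5686, 2.0347, 1.539]
phi = -(1.539 + 0.9783 + 1.85 + 1.5686 + 2.0347 + 1.539) = -9.5097
Step 2: Compute augmented objective.
t*f(x) = 9.89*-9.79 = -96.8231
Total = -96.8231 - 9.5097 = -106.3328


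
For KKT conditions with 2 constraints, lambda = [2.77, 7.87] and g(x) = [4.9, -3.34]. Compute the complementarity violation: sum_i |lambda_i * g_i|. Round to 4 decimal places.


KKT complementary slackness check:
lambda_1 * g_1 = 2.77 * 4.9 = 13.573
lambda_2 * g_2 = 7.87 * -3.34 = -26.2858
Total violation = 13.573 + 26.2858 = 39.8588


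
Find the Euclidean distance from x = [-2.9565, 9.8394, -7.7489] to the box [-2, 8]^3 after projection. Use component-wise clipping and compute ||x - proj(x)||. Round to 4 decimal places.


Project each component onto [-2, 8].
clip(-2.9565) = -2.0, clip(9.8394) = 8.0, clip(-7.7489) = -2.0
Projection = [-2.0, 8.0, -2.0]
Squared diffs: [0.9149, 3.3834, 33.0499]
Distance = sqrt(37.3482) = 6.1113


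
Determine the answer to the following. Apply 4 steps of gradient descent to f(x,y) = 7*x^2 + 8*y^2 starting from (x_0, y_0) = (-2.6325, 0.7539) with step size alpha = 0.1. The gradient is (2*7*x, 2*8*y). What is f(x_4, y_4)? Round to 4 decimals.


Gradient descent on f(x,y) = 7*x^2 + 8*y^2.
Starting point: (-2.6325, 0.7539), alpha = 0.1
Step 1: grad_x = 2*7*-2.6325 = -36.855, grad_y = 2*8*0.7539 = 12.0624
  x_1 = -2.6325 - 0.1*-36.855 = 1.053
  y_1 = 0.7539 - 0.1*12.0624 = -0.4523
Step 2: grad_x = 2*7*1.053 = 14.742, grad_y = 2*8*-0.4523 = -7.2374
  x_2 = 1.053 - 0.1*14.742 = -0.4212
  y_2 = -0.4523 - 0.1*-7.2374 = 0.2714
Step 3: grad_x = 2*7*-0.4212 = -5.8968, grad_y = 2*8*0.2714 = 4.3425
  x_3 = -0.4212 - 0.1*-5.8968 = 0.1685
  y_3 = 0.2714 - 0.1*4.3425 = -0.1628
Step 4: grad_x = 2*7*0.1685 = 2.3587, grad_y = 2*8*-0.1628 = -2.6055
  x_4 = 0.1685 - 0.1*2.3587 = -0.0674
  y_4 = -0.1628 - 0.1*-2.6055 = 0.0977
f(-0.0674, 0.0977) = 7*(-0.0674)^2 + 8*0.0977^2 = 0.1082


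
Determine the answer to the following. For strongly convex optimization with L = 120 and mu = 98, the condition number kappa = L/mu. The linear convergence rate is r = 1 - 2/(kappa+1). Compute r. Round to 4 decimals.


Step 1: Compute the condition number.
kappa = L/mu = 120/98 = 1.2245
Step 2: Compute the convergence rate.
r = 1 - 2/(kappa + 1) = 1 - 2*mu/(L + mu) = (L - mu)/(L + mu) = 22/218 = 0.1009


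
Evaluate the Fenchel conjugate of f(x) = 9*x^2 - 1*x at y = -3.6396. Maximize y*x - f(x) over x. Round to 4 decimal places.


f*(y) = sup_x {y*x - a*x^2 - b*x} = sup_x {(y-b)*x - a*x^2}
FOC: (y - b) - 2a*x = 0 => x* = (y - b)/(2a)
x* = (-3.6396 + 1)/(2*9) = -0.1466
f*(-3.6396) = (y-b)^2/(4a) = (-3.6396 + 1)^2/(4*9)
= 6.9675/36 = 0.1935


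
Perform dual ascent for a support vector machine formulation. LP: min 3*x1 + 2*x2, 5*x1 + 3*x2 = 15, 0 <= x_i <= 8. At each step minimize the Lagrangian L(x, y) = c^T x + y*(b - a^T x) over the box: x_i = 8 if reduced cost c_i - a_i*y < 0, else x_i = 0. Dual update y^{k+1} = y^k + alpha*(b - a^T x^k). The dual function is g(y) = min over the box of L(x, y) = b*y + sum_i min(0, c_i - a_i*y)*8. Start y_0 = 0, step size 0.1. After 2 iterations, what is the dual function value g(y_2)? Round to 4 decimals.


Dual ascent for LP: min 3*x1 + 2*x2, 5*x1 + 3*x2 = 15, 0 <= x_i <= 8
Step 1: y^k = 0.0, reduced costs: (3.0, 2.0)
  x^k = (0.0, 0.0), subgradient = b - a^T x = 15.0
  y^{k+1} = 0.0 + 0.1*15.0 = 1.5
Step 2: y^k = 1.5, reduced costs: (-4.5, -2.5)
  x^k = (8.0, 8.0), subgradient = b - a^T x = -49.0
  y^{k+1} = 1.5 + 0.1*-49.0 = -3.4
Dual objective at y_2 = -3.4: reduced costs (20.0, 12.2), box minimizer x = (0.0, 0.0)
g(y_2) = b*y + (c1 - a1*y)*x1 + (c2 - a2*y)*x2 = 15*(-3.4) + 20.0*0.0 + 12.2*0.0 = -51.0 + 0.0 + 0.0 = -51.0


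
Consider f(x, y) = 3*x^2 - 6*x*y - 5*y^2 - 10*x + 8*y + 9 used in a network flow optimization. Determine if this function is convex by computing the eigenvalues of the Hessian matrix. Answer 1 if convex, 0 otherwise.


The Hessian of f(x,y) = 3*x^2 - 6*x*y - 5*y^2 - 10*x + 8*y + 9 is:
H = [[6, -6], [-6, -10]]
Trace = 6 - 10 = -4
Determinant = 6*-10 - (-6)^2 = -96
Discriminant = (-4)^2 - 4*-96 = 400.0
Eigenvalues: lambda_1 = -12.0, lambda_2 = 8.0
The function is not convex.

0


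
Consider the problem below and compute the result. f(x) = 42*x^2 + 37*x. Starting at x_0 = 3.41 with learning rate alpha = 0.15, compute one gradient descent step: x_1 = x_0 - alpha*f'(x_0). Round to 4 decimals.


We compute the gradient at x_0 and apply the update.
f'(x) = 84*x + 37
f'(3.41) = 84*3.41 + 37 = 323.44
x_1 = 3.41 - 0.15*323.44 = -45.106


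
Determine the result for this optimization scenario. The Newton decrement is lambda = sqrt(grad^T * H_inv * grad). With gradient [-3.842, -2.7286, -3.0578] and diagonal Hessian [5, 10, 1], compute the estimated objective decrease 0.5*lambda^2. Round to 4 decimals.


Step 1: H is diagonal, so H^(-1) * g = [-0.7684, -0.2729, -3.0578].
Step 2: g^T H^(-1) g = sum_i g_i^2 / H_ii
  = (-3.842)^2/5 + (-2.7286)^2/10 + (-3.0578)^2/1
  = 2.9522 + 0.7445 + 9.3501 = 13.0469
Step 3: Objective decrease = 0.5 * g^T H^(-1) g = 6.5234


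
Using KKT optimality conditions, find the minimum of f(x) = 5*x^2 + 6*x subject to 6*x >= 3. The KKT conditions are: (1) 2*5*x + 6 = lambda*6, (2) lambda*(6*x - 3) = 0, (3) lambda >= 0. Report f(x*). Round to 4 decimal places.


Step 1: Try lambda = 0 (constraint inactive).
x_unc = -6/(2*5) = -0.6
Check: 6*-0.6 = -3.6 < 3 -- violated!
Step 2: Constraint must be active: 6*x = 3
x* = 3/6 = 0.5
lambda = (2*5*0.5 + 6)/6 = 1.8333
Step 3: Compute optimal value.
f(x*) = 5*0.5^2 + 6*0.5 = 4.25


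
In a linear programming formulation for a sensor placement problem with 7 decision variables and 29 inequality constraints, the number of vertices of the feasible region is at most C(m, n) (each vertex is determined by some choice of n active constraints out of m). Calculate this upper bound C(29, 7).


Each vertex corresponds to some choice of n active constraints out of m, so the number of vertices is at most C(m, n) = m! / (n!(m-n)!).
m = 29, n = 7
Numerator: 29 * 28 * 27 * 26 * 25 * 24 * 23
Denominator: 7! = 5040
C(29, 7) = 1560780


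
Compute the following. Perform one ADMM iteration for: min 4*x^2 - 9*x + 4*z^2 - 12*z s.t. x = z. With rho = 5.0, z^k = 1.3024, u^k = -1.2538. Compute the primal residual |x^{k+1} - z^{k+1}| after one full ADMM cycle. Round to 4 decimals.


ADMM iteration with rho = 5.0, z^k = 1.3024, u^k = -1.2538
Step 1: x-update.
Minimize 4*x^2 - 9*x + (5.0/2)*(x - 1.3024 - 1.2538)^2
FOC: (2*4 + 5.0)*x = 9 + 5.0*(1.3024 + 1.2538)
x^{k+1} = 1.6755
Step 2: z-update.
Minimize 4*z^2 - 12*z + (5.0/2)*(1.6755 - z - 1.2538)^2
FOC: (2*4 + 5.0)*z = 12 + 5.0*(1.6755 - 1.2538)
z^{k+1} = 1.0853
Step 3: u-update.
u^{k+1} = -1.2538 + 1.6755 - 1.0853 = -0.6636
Step 4: Primal residual = |1.6755 - 1.0853| = 0.5902


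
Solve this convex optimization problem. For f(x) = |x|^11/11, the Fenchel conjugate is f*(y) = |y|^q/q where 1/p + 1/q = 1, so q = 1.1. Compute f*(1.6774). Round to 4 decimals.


The conjugate exponent q satisfies 1/p + 1/q = 1.
p = 11, so q = 11/(11 - 1) = 1.1
|y|^q = 1.6774^1.1 = 1.7664
f*(1.6774) = 1.7664 / 1.1 = 1.6059


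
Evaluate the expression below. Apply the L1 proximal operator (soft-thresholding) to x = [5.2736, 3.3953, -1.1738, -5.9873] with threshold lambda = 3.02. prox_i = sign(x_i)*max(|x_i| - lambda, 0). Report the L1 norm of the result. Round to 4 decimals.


Soft-thresholding with lambda = 3.02:
prox(5.2736) = sign(5.2736)*max(|5.2736| - 3.02, 0) = 2.2536
prox(3.3953) = sign(3.3953)*max(|3.3953| - 3.02, 0) = 0.3753
prox(-1.1738) = sign(-1.1738)*max(|-1.1738| - 3.02, 0) = 0.0
prox(-5.9873) = sign(-5.9873)*max(|-5.9873| - 3.02, 0) = -2.9673
prox(x) = [2.2536, 0.3753, 0.0, -2.9673]
||prox(x)||_1 = 2.2536 + 0.3753 + 0.0 + 2.9673 = 5.5962


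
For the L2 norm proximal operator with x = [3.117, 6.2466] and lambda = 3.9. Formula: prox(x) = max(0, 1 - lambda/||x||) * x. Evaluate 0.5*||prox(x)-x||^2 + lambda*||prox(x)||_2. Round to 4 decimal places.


Step 1: Compute ||x||.
||x|| = 6.9811
Step 2: Compute scaling factor.
scale = max(0, 1 - 3.9/6.9811) = 0.4413
Step 3: prox(x) = [1.3757, 2.7569]
||prox(x)|| = 3.0811
Step 4: Proximal objective.
0.5*||prox-x||^2 = 7.605
lambda*||prox|| = 12.0163
Total = 19.6213


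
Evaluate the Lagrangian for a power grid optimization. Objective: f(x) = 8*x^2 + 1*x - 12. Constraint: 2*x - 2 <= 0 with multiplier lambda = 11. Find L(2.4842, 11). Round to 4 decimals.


Step 1: Evaluate f(x).
f(2.4842) = 8*2.4842^2 + 1*2.4842 - 12 = 39.8542
Step 2: Evaluate g(x).
g(2.4842) = 2*2.4842 - 2 = 2.9684
Step 3: Compute Lagrangian.
L = 39.8542 + 11*2.9684 = 72.5066


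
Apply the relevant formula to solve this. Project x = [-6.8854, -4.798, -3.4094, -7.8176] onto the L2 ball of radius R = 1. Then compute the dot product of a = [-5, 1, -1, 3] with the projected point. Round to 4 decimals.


Step 1: Compute ||x|| (intermediates to 6 decimals).
||x|| = sqrt((-6.8854)^2 + (-4.798)^2 + (-3.4094)^2 + (-7.8176)^2) = 11.9653
Step 2: Project.
Since ||x|| > R, scale = R/||x|| = 1/11.9653 = 0.083575, proj(x) = scale * x
proj(x) = [-0.575447, -0.400993, -0.284941, -0.653356]
Step 3: Dot product.
a^T * proj(x) = -5*(-0.575447) + 1*(-0.400993) - 1*(-0.284941) + 3*(-0.653356) = 0.8011


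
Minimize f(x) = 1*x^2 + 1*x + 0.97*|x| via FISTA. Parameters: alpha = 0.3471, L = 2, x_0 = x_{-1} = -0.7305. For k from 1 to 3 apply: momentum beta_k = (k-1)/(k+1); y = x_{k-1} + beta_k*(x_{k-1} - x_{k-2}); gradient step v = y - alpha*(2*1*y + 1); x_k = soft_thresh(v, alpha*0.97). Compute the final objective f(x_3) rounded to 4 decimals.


FISTA on f(x) = 1*x^2 + 1*x + 0.97*|x|
L = 2, alpha = 0.3471
Iteration 1: beta = 0.0, y = -0.7305 + 0.0*(-0.7305 + 0.7305) = -0.7305
  grad(y) = -0.461, v = y - alpha*grad = -0.5705
  prox(v) = soft_thresh(-0.5705, 0.3367) = -0.2338
Iteration 2: beta = 0.3333, y = -0.2338 + 0.3333*(-0.2338 + 0.7305) = -0.0682
  grad(y) = 0.8635, v = y - alpha*grad = -0.368
  prox(v) = soft_thresh(-0.368, 0.3367) = -0.0313
Iteration 3: beta = 0.5, y = -0.0313 + 0.5*(-0.0313 + 0.2338) = 0.07
  grad(y) = 1.14, v = y - alpha*grad = -0.3257
  prox(v) = soft_thresh(-0.3257, 0.3367) = 0.0
f(x_3) = 1*0.0^2 + 1*0.0 + 0.97*|0.0| = 0.0


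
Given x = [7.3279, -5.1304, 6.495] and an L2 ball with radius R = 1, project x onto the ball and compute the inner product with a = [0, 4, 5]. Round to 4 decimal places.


Step 1: Compute ||x|| (intermediates to 6 decimals).
||x|| = sqrt(7.3279^2 + (-5.1304)^2 + 6.495^2) = 11.054598
Step 2: Project.
Since ||x|| > R, scale = R/||x|| = 1/11.054598 = 0.09046, proj(x) = scale * x
proj(x) = [0.662882, -0.464096, 0.587538]
Step 3: Dot product.
a^T * proj(x) = 0*0.662882 + 4*(-0.464096) + 5*0.587538 = 1.0813


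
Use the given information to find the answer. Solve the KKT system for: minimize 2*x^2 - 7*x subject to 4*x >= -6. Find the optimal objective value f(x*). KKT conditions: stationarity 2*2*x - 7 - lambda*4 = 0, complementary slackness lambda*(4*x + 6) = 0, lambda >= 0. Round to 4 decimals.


Step 1: Try lambda = 0 (constraint inactive).
Stationarity: 2*2*x - 7 = 0
x* = 7/(2*2) = 1.75
Check constraint: 4*1.75 = 7.0 >= -6 -- satisfied.
Step 2: Compute optimal value.
f(x*) = 2*1.75^2 - 7*1.75 = -6.125


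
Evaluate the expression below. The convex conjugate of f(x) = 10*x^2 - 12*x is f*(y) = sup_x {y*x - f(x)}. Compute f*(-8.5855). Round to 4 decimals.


f*(y) = sup_x {y*x - a*x^2 - b*x} = sup_x {(y-b)*x - a*x^2}
FOC: (y - b) - 2a*x = 0 => x* = (y - b)/(2a)
x* = (-8.5855 + 12)/(2*10) = 0.1707
f*(-8.5855) = (y-b)^2/(4a) = (-8.5855 + 12)^2/(4*10)
= 11.6588/40 = 0.2915


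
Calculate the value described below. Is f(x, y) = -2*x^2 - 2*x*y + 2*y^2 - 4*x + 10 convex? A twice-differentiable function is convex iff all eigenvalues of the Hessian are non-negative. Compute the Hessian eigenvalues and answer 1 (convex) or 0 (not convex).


The Hessian of f(x,y) = -2*x^2 - 2*x*y + 2*y^2 - 4*x + 10 is:
H = [[-4, -2], [-2, 4]]
Trace = -4 + 4 = 0
Determinant = -4*4 - (-2)^2 = -20
Discriminant = (0)^2 - 4*-20 = 80.0
Eigenvalues: lambda_1 = -4.4721, lambda_2 = 4.4721
The function is not convex.

0


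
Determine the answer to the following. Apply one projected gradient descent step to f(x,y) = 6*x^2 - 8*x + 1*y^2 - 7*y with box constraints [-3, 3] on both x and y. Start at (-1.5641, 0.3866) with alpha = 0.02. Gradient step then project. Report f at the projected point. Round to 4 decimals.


Step 1: Compute gradient at (-1.5641, 0.3866).
grad_x = 2*6*-1.5641 - 8 = -26.7692
grad_y = 2*1*0.3866 - 7 = -6.2268
Step 2: Gradient step.
x_raw = -1.5641 - 0.02*-26.7692 = -1.0287
y_raw = 0.3866 - 0.02*-6.2268 = 0.5111
Step 3: Project onto [-3, 3].
x_proj = clip(-1.0287) = -1.0287
y_proj = clip(0.5111) = 0.5111
Step 4: Evaluate f.
f(-1.0287, 0.5111) = 11.2626


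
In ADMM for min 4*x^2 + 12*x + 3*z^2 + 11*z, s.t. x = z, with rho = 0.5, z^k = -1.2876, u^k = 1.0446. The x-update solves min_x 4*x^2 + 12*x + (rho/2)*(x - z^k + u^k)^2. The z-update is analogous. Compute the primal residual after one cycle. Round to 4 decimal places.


ADMM iteration with rho = 0.5, z^k = -1.2876, u^k = 1.0446
Step 1: x-update.
Minimize 4*x^2 + 12*x + (0.5/2)*(x + 1.2876 + 1.0446)^2
FOC: (2*4 + 0.5)*x = -12 + 0.5*(-1.2876 - 1.0446)
x^{k+1} = -1.549
Step 2: z-update.
Minimize 3*z^2 + 11*z + (0.5/2)*(-1.549 - z + 1.0446)^2
FOC: (2*3 + 0.5)*z = -11 + 0.5*(-1.549 + 1.0446)
z^{k+1} = -1.7311
Step 3: u-update.
u^{k+1} = 1.0446 - 1.549 + 1.7311 = 1.2268
Step 4: Primal residual = |-1.549 + 1.7311| = 0.1822


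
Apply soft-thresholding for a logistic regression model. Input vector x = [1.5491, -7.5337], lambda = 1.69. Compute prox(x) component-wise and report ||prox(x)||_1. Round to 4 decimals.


Soft-thresholding with lambda = 1.69:
prox(1.5491) = sign(1.5491)*max(|1.5491| - 1.69, 0) = 0.0
prox(-7.5337) = sign(-7.5337)*max(|-7.5337| - 1.69, 0) = -5.8437
prox(x) = [0.0, -5.8437]
||prox(x)||_1 = 0.0 + 5.8437 = 5.8437


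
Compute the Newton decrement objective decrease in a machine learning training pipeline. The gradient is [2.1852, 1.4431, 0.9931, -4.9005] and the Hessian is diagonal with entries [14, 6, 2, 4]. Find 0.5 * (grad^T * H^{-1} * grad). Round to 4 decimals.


Step 1: H is diagonal, so H^(-1) * g = [0.1561, 0.2405, 0.4966, -1.2251].
Step 2: g^T H^(-1) g = sum_i g_i^2 / H_ii
  = (2.1852)^2/14 + (1.4431)^2/6 + (0.9931)^2/2 + (-4.9005)^2/4
  = 0.3411 + 0.3471 + 0.4931 + 6.0037 = 7.185
Step 3: Objective decrease = 0.5 * g^T H^(-1) g = 3.5925


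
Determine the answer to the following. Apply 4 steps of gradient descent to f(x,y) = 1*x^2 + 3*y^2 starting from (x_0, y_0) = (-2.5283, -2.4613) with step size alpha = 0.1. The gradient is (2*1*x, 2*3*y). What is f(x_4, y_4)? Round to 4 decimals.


Gradient descent on f(x,y) = 1*x^2 + 3*y^2.
Starting point: (-2.5283, -2.4613), alpha = 0.1
Step 1: grad_x = 2*1*-2.5283 = -5.0566, grad_y = 2*3*-2.4613 = -14.7678
  x_1 = -2.5283 - 0.1*-5.0566 = -2.0226
  y_1 = -2.4613 - 0.1*-14.7678 = -0.9845
Step 2: grad_x = 2*1*-2.0226 = -4.0453, grad_y = 2*3*-0.9845 = -5.9071
  x_2 = -2.0226 - 0.1*-4.0453 = -1.6181
  y_2 = -0.9845 - 0.1*-5.9071 = -0.3938
Step 3: grad_x = 2*1*-1.6181 = -3.2362, grad_y = 2*3*-0.3938 = -2.3628
  x_3 = -1.6181 - 0.1*-3.2362 = -1.2945
  y_3 = -0.3938 - 0.1*-2.3628 = -0.1575
Step 4: grad_x = 2*1*-1.2945 = -2.589, grad_y = 2*3*-0.1575 = -0.9451
  x_4 = -1.2945 - 0.1*-2.589 = -1.0356
  y_4 = -0.1575 - 0.1*-0.9451 = -0.063
f(-1.0356, -0.063) = 1*(-1.0356)^2 + 3*(-0.063)^2 = 1.0844


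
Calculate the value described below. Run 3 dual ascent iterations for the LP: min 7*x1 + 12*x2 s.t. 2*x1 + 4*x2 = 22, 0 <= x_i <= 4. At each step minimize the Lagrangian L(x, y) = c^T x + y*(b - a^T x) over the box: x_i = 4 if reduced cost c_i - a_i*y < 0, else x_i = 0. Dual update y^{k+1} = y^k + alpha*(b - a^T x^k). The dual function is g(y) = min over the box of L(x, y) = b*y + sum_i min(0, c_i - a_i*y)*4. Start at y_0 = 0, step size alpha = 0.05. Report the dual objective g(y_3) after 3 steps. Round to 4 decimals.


Dual ascent for LP: min 7*x1 + 12*x2, 2*x1 + 4*x2 = 22, 0 <= x_i <= 4
Step 1: y^k = 0.0, reduced costs: (7.0, 12.0)
  x^k = (0.0, 0.0), subgradient = b - a^T x = 22.0
  y^{k+1} = 0.0 + 0.05*22.0 = 1.1
Step 2: y^k = 1.1, reduced costs: (4.8, 7.6)
  x^k = (0.0, 0.0), subgradient = b - a^T x = 22.0
  y^{k+1} = 1.1 + 0.05*22.0 = 2.2
Step 3: y^k = 2.2, reduced costs: (2.6, 3.2)
  x^k = (0.0, 0.0), subgradient = b - a^T x = 22.0
  y^{k+1} = 2.2 + 0.05*22.0 = 3.3
Dual objective at y_3 = 3.3: reduced costs (0.4, -1.2), box minimizer x = (0.0, 4.0)
g(y_3) = b*y + (c1 - a1*y)*x1 + (c2 - a2*y)*x2 = 22*3.3 + 0.4*0.0 + (-1.2)*4.0 = 72.6 + 0.0 - 4.8 = 67.8


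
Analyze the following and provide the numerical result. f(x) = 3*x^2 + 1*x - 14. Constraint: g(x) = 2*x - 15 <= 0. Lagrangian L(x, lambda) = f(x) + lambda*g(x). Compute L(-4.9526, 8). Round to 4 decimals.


Step 1: Evaluate f(x).
f(-4.9526) = 3*(-4.9526)^2 + 1*(-4.9526) - 14 = 54.6321
Step 2: Evaluate g(x).
g(-4.9526) = 2*-4.9526 - 15 = -24.9052
Step 3: Compute Lagrangian.
L = 54.6321 + 8*-24.9052 = -144.6095


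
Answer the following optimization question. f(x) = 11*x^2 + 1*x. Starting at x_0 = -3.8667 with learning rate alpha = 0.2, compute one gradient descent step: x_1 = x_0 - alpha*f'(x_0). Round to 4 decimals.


We compute the gradient at x_0 and apply the update.
f'(x) = 22*x + 1
f'(-3.8667) = 22*-3.8667 + 1 = -84.0674
x_1 = -3.8667 - 0.2*-84.0674 = 12.9468


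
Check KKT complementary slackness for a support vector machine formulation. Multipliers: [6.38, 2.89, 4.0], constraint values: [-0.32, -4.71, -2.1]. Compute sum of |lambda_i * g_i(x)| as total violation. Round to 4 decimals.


KKT complementary slackness check:
lambda_1 * g_1 = 6.38 * -0.32 = -2.0416
lambda_2 * g_2 = 2.89 * -4.71 = -13.6119
lambda_3 * g_3 = 4.0 * -2.1 = -8.4
Total violation = 2.0416 + 13.6119 + 8.4 = 24.0535


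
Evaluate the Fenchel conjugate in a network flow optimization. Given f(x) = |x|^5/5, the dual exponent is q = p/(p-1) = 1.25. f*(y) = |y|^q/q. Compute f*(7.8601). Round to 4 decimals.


The conjugate exponent q satisfies 1/p + 1/q = 1.
p = 5, so q = 5/(5 - 1) = 1.25
|y|^q = 7.8601^1.25 = 13.1609
f*(7.8601) = 13.1609 / 1.25 = 10.5287


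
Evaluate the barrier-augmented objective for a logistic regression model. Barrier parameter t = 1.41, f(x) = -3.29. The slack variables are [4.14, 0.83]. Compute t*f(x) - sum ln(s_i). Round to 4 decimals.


Step 1: Compute log-barrier.
ln values: [1.4207, -0.1863]
phi = -(1.4207 - 0.1863) = -1.2344
Step 2: Compute augmented objective.
t*f(x) = 1.41*-3.29 = -4.6389
Total = -4.6389 - 1.2344 = -5.8733


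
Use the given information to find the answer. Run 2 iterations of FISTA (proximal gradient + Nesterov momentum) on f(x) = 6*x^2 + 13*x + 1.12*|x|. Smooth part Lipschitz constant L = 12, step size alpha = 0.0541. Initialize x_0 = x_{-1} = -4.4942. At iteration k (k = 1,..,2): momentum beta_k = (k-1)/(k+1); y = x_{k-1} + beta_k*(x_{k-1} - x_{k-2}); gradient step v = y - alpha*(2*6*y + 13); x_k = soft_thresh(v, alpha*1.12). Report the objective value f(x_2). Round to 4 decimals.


FISTA on f(x) = 6*x^2 + 13*x + 1.12*|x|
L = 12, alpha = 0.0541
Iteration 1: beta = 0.0, y = -4.4942 + 0.0*(-4.4942 + 4.4942) = -4.4942
  grad(y) = -40.9304, v = y - alpha*grad = -2.2799
  prox(v) = soft_thresh(-2.2799, 0.0606) = -2.2193
Iteration 2: beta = 0.3333, y = -2.2193 + 0.3333*(-2.2193 + 4.4942) = -1.461
  grad(y) = -4.5316, v = y - alpha*grad = -1.2158
  prox(v) = soft_thresh(-1.2158, 0.0606) = -1.1552
f(x_2) = 6*(-1.1552)^2 + 13*(-1.1552) + 1.12*|-1.1552| = -5.7168


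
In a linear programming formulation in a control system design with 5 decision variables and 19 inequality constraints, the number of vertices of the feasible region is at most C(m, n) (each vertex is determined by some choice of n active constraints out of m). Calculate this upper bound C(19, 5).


Each vertex corresponds to some choice of n active constraints out of m, so the number of vertices is at most C(m, n) = m! / (n!(m-n)!).
m = 19, n = 5
Numerator: 19 * 18 * 17 * 16 * 15
Denominator: 5! = 120
C(19, 5) = 11628


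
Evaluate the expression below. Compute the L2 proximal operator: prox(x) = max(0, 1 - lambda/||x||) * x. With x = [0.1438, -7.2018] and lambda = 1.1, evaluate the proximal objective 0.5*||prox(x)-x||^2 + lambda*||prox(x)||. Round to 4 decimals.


Step 1: Compute ||x||.
||x|| = 7.2032
Step 2: Compute scaling factor.
scale = max(0, 1 - 1.1/7.2032) = 0.8473
Step 3: prox(x) = [0.1218, -6.102]
||prox(x)|| = 6.1032
Step 4: Proximal objective.
0.5*||prox-x||^2 = 0.605
lambda*||prox|| = 6.7135
Total = 7.3186


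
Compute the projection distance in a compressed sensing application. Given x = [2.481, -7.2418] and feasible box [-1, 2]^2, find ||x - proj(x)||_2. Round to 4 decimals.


Project each component onto [-1, 2].
clip(2.481) = 2.0, clip(-7.2418) = -1.0
Projection = [2.0, -1.0]
Squared diffs: [0.2314, 38.9601]
Distance = sqrt(39.1915) = 6.2603


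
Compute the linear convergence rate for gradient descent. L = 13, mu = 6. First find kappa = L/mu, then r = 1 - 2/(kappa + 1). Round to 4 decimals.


Step 1: Compute the condition number.
kappa = L/mu = 13/6 = 2.1667
Step 2: Compute the convergence rate.
r = 1 - 2/(kappa + 1) = 1 - 2*mu/(L + mu) = (L - mu)/(L + mu) = 7/19 = 0.3684


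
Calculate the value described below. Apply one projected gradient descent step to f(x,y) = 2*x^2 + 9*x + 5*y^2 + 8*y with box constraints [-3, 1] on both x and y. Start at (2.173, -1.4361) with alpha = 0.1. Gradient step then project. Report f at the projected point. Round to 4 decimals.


Step 1: Compute gradient at (2.173, -1.4361).
grad_x = 2*2*2.173 + 9 = 17.692
grad_y = 2*5*-1.4361 + 8 = -6.361
Step 2: Gradient step.
x_raw = 2.173 - 0.1*17.692 = 0.4038
y_raw = -1.4361 - 0.1*-6.361 = -0.8
Step 3: Project onto [-3, 1].
x_proj = clip(0.4038) = 0.4038
y_proj = clip(-0.8) = -0.8
Step 4: Evaluate f.
f(0.4038, -0.8) = 0.7603


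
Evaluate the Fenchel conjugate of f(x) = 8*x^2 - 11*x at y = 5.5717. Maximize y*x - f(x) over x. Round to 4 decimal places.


f*(y) = sup_x {y*x - a*x^2 - b*x} = sup_x {(y-b)*x - a*x^2}
FOC: (y - b) - 2a*x = 0 => x* = (y - b)/(2a)
x* = (5.5717 + 11)/(2*8) = 1.0357
f*(5.5717) = (y-b)^2/(4a) = (5.5717 + 11)^2/(4*8)
= 274.6212/32 = 8.5819


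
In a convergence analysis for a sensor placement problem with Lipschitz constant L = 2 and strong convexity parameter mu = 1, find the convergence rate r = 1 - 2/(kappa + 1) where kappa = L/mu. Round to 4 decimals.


Step 1: Compute the condition number.
kappa = L/mu = 2/1 = 2.0
Step 2: Compute the convergence rate.
r = 1 - 2/(kappa + 1) = 1 - 2*mu/(L + mu) = (L - mu)/(L + mu) = 1/3 = 0.3333


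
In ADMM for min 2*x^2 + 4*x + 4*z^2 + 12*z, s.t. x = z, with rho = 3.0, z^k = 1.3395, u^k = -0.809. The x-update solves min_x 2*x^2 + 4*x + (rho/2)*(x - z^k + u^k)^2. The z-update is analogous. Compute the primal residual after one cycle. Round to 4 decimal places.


ADMM iteration with rho = 3.0, z^k = 1.3395, u^k = -0.809
Step 1: x-update.
Minimize 2*x^2 + 4*x + (3.0/2)*(x - 1.3395 - 0.809)^2
FOC: (2*2 + 3.0)*x = -4 + 3.0*(1.3395 + 0.809)
x^{k+1} = 0.3494
Step 2: z-update.
Minimize 4*z^2 + 12*z + (3.0/2)*(0.3494 - z - 0.809)^2
FOC: (2*4 + 3.0)*z = -12 + 3.0*(0.3494 - 0.809)
z^{k+1} = -1.2163
Step 3: u-update.
u^{k+1} = -0.809 + 0.3494 + 1.2163 = 0.7566
Step 4: Primal residual = |0.3494 + 1.2163| = 1.5656


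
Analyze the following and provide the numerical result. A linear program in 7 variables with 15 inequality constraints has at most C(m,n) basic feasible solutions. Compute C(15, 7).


Each vertex corresponds to some choice of n active constraints out of m, so the number of vertices is at most C(m, n) = m! / (n!(m-n)!).
m = 15, n = 7
Numerator: 15 * 14 * 13 * 12 * 11 * 10 * 9
Denominator: 7! = 5040
C(15, 7) = 6435


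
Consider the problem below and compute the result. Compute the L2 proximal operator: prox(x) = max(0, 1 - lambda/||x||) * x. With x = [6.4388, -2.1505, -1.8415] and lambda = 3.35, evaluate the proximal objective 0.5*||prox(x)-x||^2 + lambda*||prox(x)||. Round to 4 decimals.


Step 1: Compute ||x||.
||x|| = 7.0338
Step 2: Compute scaling factor.
scale = max(0, 1 - 3.35/7.0338) = 0.5237
Step 3: prox(x) = [3.3722, -1.1263, -0.9644]
||prox(x)|| = 3.6838
Step 4: Proximal objective.
0.5*||prox-x||^2 = 5.6113
lambda*||prox|| = 12.3407
Total = 17.9519


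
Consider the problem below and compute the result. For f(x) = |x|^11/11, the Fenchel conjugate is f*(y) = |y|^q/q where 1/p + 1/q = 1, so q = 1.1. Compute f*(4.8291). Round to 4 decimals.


The conjugate exponent q satisfies 1/p + 1/q = 1.
p = 11, so q = 11/(11 - 1) = 1.1
|y|^q = 4.8291^1.1 = 5.6527
f*(4.8291) = 5.6527 / 1.1 = 5.1388


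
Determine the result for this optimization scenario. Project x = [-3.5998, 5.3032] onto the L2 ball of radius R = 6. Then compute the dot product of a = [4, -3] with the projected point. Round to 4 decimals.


Step 1: Compute ||x|| (intermediates to 6 decimals).
||x|| = sqrt((-3.5998)^2 + 5.3032^2) = 6.409562
Step 2: Project.
Since ||x|| > R, scale = R/||x|| = 6/6.409562 = 0.936101, proj(x) = scale * x
proj(x) = [-3.369776, 4.964331]
Step 3: Dot product.
a^T * proj(x) = 4*(-3.369776) - 3*4.964331 = -28.3721


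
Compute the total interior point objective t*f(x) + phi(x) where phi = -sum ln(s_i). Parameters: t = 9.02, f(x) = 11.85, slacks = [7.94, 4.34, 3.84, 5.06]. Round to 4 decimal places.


Step 1: Compute log-barrier.
ln values: [2.0719, 1.4679, 1.3455, 1.6214]
phi = -(2.0719 + 1.4679 + 1.3455 + 1.6214) = -6.5066
Step 2: Compute augmented objective.
t*f(x) = 9.02*11.85 = 106.887
Total = 106.887 - 6.5066 = 100.3804


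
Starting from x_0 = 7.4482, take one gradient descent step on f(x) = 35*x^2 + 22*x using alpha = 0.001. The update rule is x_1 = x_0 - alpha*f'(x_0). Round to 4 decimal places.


We compute the gradient at x_0 and apply the update.
f'(x) = 70*x + 22
f'(7.4482) = 70*7.4482 + 22 = 543.374
x_1 = 7.4482 - 0.001*543.374 = 6.9048


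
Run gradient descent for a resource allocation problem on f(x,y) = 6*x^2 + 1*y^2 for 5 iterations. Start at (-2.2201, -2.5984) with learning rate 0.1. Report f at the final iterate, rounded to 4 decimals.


Gradient descent on f(x,y) = 6*x^2 + 1*y^2.
Starting point: (-2.2201, -2.5984), alpha = 0.1
Step 1: grad_x = 2*6*-2.2201 = -26.6412, grad_y = 2*1*-2.5984 = -5.1968
  x_1 = -2.2201 - 0.1*-26.6412 = 0.444
  y_1 = -2.5984 - 0.1*-5.1968 = -2.0787
Step 2: grad_x = 2*6*0.444 = 5.3282, grad_y = 2*1*-2.0787 = -4.1574
  x_2 = 0.444 - 0.1*5.3282 = -0.0888
  y_2 = -2.0787 - 0.1*-4.1574 = -1.663
Step 3: grad_x = 2*6*-0.0888 = -1.0656, grad_y = 2*1*-1.663 = -3.326
  x_3 = -0.0888 - 0.1*-1.0656 = 0.0178
  y_3 = -1.663 - 0.1*-3.326 = -1.3304
Step 4: grad_x = 2*6*0.0178 = 0.2131, grad_y = 2*1*-1.3304 = -2.6608
  x_4 = 0.0178 - 0.1*0.2131 = -0.0036
  y_4 = -1.3304 - 0.1*-2.6608 = -1.0643
Step 5: grad_x = 2*6*-0.0036 = -0.0426, grad_y = 2*1*-1.0643 = -2.1286
  x_5 = -0.0036 - 0.1*-0.0426 = 0.0007
  y_5 = -1.0643 - 0.1*-2.1286 = -0.8514
f(0.0007, -0.8514) = 6*0.0007^2 + 1*(-0.8514)^2 = 0.725


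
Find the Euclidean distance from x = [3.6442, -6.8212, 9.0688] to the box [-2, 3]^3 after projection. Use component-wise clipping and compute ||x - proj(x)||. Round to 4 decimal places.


Project each component onto [-2, 3].
clip(3.6442) = 3.0, clip(-6.8212) = -2.0, clip(9.0688) = 3.0
Projection = [3.0, -2.0, 3.0]
Squared diffs: [0.415, 23.244, 36.8303]
Distance = sqrt(60.4893) = 7.7775


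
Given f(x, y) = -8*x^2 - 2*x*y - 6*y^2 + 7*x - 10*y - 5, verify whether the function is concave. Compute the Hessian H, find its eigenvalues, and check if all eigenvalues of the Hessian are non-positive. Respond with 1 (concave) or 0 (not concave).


The Hessian of f(x,y) = -8*x^2 - 2*x*y - 6*y^2 + 7*x - 10*y - 5 is:
H = [[-16, -2], [-2, -12]]
Trace = -16 - 12 = -28
Determinant = -16*-12 - (-2)^2 = 188
Discriminant = (-28)^2 - 4*188 = 32.0
Eigenvalues: lambda_1 = -16.8284, lambda_2 = -11.1716
The function is concave.

1


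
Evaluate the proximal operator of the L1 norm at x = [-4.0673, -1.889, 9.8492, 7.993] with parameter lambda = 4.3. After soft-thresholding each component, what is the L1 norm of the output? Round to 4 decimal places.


Soft-thresholding with lambda = 4.3:
prox(-4.0673) = sign(-4.0673)*max(|-4.0673| - 4.3, 0) = 0.0
prox(-1.889) = sign(-1.889)*max(|-1.889| - 4.3, 0) = 0.0
prox(9.8492) = sign(9.8492)*max(|9.8492| - 4.3, 0) = 5.5492
prox(7.993) = sign(7.993)*max(|7.993| - 4.3, 0) = 3.693
prox(x) = [0.0, 0.0, 5.5492, 3.693]
||prox(x)||_1 = 0.0 + 0.0 + 5.5492 + 3.693 = 9.2422


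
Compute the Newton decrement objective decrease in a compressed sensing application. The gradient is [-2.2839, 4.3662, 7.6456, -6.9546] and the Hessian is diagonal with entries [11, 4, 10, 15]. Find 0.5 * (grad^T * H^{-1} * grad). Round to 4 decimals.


Step 1: H is diagonal, so H^(-1) * g = [-0.2076, 1.0916, 0.7646, -0.4636].
Step 2: g^T H^(-1) g = sum_i g_i^2 / H_ii
  = (-2.2839)^2/11 + (4.3662)^2/4 + (7.6456)^2/10 + (-6.9546)^2/15
  = 0.4742 + 4.7659 + 5.8455 + 3.2244 = 14.3101
Step 3: Objective decrease = 0.5 * g^T H^(-1) g = 7.155


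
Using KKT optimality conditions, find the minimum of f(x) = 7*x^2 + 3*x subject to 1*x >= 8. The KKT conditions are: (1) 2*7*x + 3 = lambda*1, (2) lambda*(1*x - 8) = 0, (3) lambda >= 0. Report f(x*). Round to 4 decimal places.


Step 1: Try lambda = 0 (constraint inactive).
x_unc = -3/(2*7) = -0.2143
Check: 1*-0.2143 = -0.2143 < 8 -- violated!
Step 2: Constraint must be active: 1*x = 8
x* = 8/1 = 8.0
lambda = (2*7*8.0 + 3)/1 = 115.0
Step 3: Compute optimal value.
f(x*) = 7*8.0^2 + 3*8.0 = 472.0


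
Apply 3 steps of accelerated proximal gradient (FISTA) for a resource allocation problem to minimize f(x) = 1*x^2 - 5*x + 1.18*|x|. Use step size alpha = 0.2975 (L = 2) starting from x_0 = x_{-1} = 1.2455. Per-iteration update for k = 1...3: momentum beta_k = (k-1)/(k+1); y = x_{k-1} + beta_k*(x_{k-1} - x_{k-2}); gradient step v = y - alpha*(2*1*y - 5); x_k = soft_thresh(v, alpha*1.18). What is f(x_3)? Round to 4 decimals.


FISTA on f(x) = 1*x^2 - 5*x + 1.18*|x|
L = 2, alpha = 0.2975
Iteration 1: beta = 0.0, y = 1.2455 + 0.0*(1.2455 - 1.2455) = 1.2455
  grad(y) = -2.509, v = y - alpha*grad = 1.9919
  prox(v) = soft_thresh(1.9919, 0.3511) = 1.6409
Iteration 2: beta = 0.3333, y = 1.6409 + 0.3333*(1.6409 - 1.2455) = 1.7727
  grad(y) = -1.4547, v = y - alpha*grad = 2.2054
  prox(v) = soft_thresh(2.2054, 0.3511) = 1.8544
Iteration 3: beta = 0.5, y = 1.8544 + 0.5*(1.8544 - 1.6409) = 1.9611
  grad(y) = -1.0777, v = y - alpha*grad = 2.2818
  prox(v) = soft_thresh(2.2818, 0.3511) = 1.9307
f(x_3) = 1*1.9307^2 - 5*1.9307 + 1.18*|1.9307| = -3.6477


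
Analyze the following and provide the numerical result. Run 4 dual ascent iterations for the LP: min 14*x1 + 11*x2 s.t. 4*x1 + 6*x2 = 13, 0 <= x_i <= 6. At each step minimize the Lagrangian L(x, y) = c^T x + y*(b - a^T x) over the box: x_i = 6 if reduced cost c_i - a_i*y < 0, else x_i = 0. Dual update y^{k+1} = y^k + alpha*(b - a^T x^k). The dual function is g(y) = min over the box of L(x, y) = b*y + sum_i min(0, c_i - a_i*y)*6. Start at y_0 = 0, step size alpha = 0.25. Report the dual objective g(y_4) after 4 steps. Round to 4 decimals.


Dual ascent for LP: min 14*x1 + 11*x2, 4*x1 + 6*x2 = 13, 0 <= x_i <= 6
Step 1: y^k = 0.0, reduced costs: (14.0, 11.0)
  x^k = (0.0, 0.0), subgradient = b - a^T x = 13.0
  y^{k+1} = 0.0 + 0.25*13.0 = 3.25
Step 2: y^k = 3.25, reduced costs: (1.0, -8.5)
  x^k = (0.0, 6.0), subgradient = b - a^T x = -23.0
  y^{k+1} = 3.25 + 0.25*-23.0 = -2.5
Step 3: y^k = -2.5, reduced costs: (24.0, 26.0)
  x^k = (0.0, 0.0), subgradient = b - a^T x = 13.0
  y^{k+1} = -2.5 + 0.25*13.0 = 0.75
Step 4: y^k = 0.75, reduced costs: (11.0, 6.5)
  x^k = (0.0, 0.0), subgradient = b - a^T x = 13.0
  y^{k+1} = 0.75 + 0.25*13.0 = 4.0
Dual objective at y_4 = 4.0: reduced costs (-2.0, -13.0), box minimizer x = (6.0, 6.0)
g(y_4) = b*y + (c1 - a1*y)*x1 + (c2 - a2*y)*x2 = 13*4.0 + (-2.0)*6.0 + (-13.0)*6.0 = 52.0 - 12.0 - 78.0 = -38.0


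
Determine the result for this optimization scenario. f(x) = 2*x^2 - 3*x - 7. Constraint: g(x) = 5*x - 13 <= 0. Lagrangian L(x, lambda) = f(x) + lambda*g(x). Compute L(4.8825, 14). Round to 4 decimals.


Step 1: Evaluate f(x).
f(4.8825) = 2*4.8825^2 - 3*4.8825 - 7 = 26.0301
Step 2: Evaluate g(x).
g(4.8825) = 5*4.8825 - 13 = 11.4125
Step 3: Compute Lagrangian.
L = 26.0301 + 14*11.4125 = 185.8051


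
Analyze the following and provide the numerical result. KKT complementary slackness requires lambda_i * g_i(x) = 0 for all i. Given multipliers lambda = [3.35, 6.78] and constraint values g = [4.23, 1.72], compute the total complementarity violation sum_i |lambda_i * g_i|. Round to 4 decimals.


KKT complementary slackness check:
lambda_1 * g_1 = 3.35 * 4.23 = 14.1705
lambda_2 * g_2 = 6.78 * 1.72 = 11.6616
Total violation = 14.1705 + 11.6616 = 25.8321


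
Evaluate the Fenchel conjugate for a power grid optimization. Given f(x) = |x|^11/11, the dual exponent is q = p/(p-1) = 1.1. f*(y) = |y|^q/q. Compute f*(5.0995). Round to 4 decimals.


The conjugate exponent q satisfies 1/p + 1/q = 1.
p = 11, so q = 11/(11 - 1) = 1.1
|y|^q = 5.0995^1.1 = 6.0018
f*(5.0995) = 6.0018 / 1.1 = 5.4562


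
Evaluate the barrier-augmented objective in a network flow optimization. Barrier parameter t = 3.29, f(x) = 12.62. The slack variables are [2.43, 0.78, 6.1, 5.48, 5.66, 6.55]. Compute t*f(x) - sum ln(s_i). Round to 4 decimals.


Step 1: Compute log-barrier.
ln values: [0.8879, -0.2485, 1.8083, 1.7011, 1.7334, 1.8795]
phi = -(0.8879 - 0.2485 + 1.8083 + 1.7011 + 1.7334 + 1.8795) = -7.7617
Step 2: Compute augmented objective.
t*f(x) = 3.29*12.62 = 41.5198
Total = 41.5198 - 7.7617 = 33.7581


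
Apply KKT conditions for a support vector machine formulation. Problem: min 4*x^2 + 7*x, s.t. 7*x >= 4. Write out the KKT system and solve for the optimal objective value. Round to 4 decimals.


Step 1: Try lambda = 0 (constraint inactive).
x_unc = -7/(2*4) = -0.875
Check: 7*-0.875 = -6.125 < 4 -- violated!
Step 2: Constraint must be active: 7*x = 4
x* = 4/7 = 0.5714 (rounded; the exact value 4/7 is used below)
lambda = (2*4*(4/7) + 7)/7 = 1.6531
Step 3: Compute optimal value.
f(x*) = 4*(4/7)^2 + 7*(4/7) = 5.3061


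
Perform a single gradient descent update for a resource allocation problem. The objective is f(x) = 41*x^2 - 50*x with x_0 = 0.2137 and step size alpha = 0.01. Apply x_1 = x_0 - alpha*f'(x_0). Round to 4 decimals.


We compute the gradient at x_0 and apply the update.
f'(x) = 82*x - 50
f'(0.2137) = 82*0.2137 - 50 = -32.4766
x_1 = 0.2137 - 0.01*-32.4766 = 0.5385


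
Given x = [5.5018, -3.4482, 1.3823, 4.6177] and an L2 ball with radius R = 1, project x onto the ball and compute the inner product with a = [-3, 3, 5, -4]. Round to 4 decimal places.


Step 1: Compute ||x|| (intermediates to 6 decimals).
||x|| = sqrt(5.5018^2 + (-3.4482)^2 + 1.3823^2 + 4.6177^2) = 8.086643
Step 2: Project.
Since ||x|| > R, scale = R/||x|| = 1/8.086643 = 0.123661, proj(x) = scale * x
proj(x) = [0.680358, -0.426408, 0.170937, 0.571029]
Step 3: Dot product.
a^T * proj(x) = -3*0.680358 + 3*(-0.426408) + 5*0.170937 - 4*0.571029 = -4.7497


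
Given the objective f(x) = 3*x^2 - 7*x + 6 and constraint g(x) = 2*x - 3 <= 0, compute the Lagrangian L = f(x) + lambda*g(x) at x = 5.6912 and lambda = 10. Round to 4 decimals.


Step 1: Evaluate f(x).
f(5.6912) = 3*5.6912^2 - 7*5.6912 + 6 = 63.3309
Step 2: Evaluate g(x).
g(5.6912) = 2*5.6912 - 3 = 8.3824
Step 3: Compute Lagrangian.
L = 63.3309 + 10*8.3824 = 147.1549


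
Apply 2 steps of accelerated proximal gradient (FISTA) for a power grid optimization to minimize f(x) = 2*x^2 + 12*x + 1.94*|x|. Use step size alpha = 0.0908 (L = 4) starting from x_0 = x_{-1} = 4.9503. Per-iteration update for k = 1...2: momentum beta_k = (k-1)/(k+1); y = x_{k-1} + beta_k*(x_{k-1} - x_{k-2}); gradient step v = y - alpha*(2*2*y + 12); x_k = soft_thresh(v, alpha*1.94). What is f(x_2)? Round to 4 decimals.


FISTA on f(x) = 2*x^2 + 12*x + 1.94*|x|
L = 4, alpha = 0.0908
Iteration 1: beta = 0.0, y = 4.9503 + 0.0*(4.9503 - 4.9503) = 4.9503
  grad(y) = 31.8012, v = y - alpha*grad = 2.0628
  prox(v) = soft_thresh(2.0628, 0.1762) = 1.8866
Iteration 2: beta = 0.3333, y = 1.8866 + 0.3333*(1.8866 - 4.9503) = 0.8654
  grad(y) = 15.4615, v = y - alpha*grad = -0.5385
  prox(v) = soft_thresh(-0.5385, 0.1762) = -0.3624
f(x_2) = 2*(-0.3624)^2 + 12*(-0.3624) + 1.94*|-0.3624| = -3.3829


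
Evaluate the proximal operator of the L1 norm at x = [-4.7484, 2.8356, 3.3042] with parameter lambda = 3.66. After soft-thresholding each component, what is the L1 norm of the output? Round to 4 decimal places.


Soft-thresholding with lambda = 3.66:
prox(-4.7484) = sign(-4.7484)*max(|-4.7484| - 3.66, 0) = -1.0884
prox(2.8356) = sign(2.8356)*max(|2.8356| - 3.66, 0) = 0.0
prox(3.3042) = sign(3.3042)*max(|3.3042| - 3.66, 0) = 0.0
prox(x) = [-1.0884, 0.0, 0.0]
||prox(x)||_1 = 1.0884 + 0.0 + 0.0 = 1.0884


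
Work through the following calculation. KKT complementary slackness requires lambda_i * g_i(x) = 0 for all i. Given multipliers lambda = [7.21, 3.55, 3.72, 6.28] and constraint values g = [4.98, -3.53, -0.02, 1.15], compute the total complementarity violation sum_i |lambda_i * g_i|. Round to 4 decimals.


KKT complementary slackness check:
lambda_1 * g_1 = 7.21 * 4.98 = 35.9058
lambda_2 * g_2 = 3.55 * -3.53 = -12.5315
lambda_3 * g_3 = 3.72 * -0.02 = -0.0744
lambda_4 * g_4 = 6.28 * 1.15 = 7.222
Total violation = 35.9058 + 12.5315 + 0.0744 + 7.222 = 55.7337
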